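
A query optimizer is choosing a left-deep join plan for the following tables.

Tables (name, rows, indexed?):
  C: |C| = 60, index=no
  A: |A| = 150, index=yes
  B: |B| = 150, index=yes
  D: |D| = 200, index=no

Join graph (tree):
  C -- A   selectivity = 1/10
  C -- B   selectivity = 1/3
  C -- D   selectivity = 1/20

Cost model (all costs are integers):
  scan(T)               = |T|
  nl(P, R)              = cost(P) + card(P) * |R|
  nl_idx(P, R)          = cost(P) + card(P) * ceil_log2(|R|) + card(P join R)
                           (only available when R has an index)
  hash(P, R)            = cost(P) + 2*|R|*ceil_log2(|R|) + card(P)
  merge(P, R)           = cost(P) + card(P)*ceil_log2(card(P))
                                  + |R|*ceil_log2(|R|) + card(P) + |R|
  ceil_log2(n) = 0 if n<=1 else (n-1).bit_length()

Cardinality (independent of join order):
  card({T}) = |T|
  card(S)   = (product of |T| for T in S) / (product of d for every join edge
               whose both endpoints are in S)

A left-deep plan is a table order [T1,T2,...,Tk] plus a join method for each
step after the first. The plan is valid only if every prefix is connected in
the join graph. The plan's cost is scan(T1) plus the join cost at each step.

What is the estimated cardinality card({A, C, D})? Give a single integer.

9000

Tables in S: A(150), C(60), D(200)
Edges inside S: C-A(d=10), C-D(d=20)
numerator = 150 * 60 * 200 = 1800000
denominator = 10 * 20 = 200
card(S) = 1800000 / 200 = 9000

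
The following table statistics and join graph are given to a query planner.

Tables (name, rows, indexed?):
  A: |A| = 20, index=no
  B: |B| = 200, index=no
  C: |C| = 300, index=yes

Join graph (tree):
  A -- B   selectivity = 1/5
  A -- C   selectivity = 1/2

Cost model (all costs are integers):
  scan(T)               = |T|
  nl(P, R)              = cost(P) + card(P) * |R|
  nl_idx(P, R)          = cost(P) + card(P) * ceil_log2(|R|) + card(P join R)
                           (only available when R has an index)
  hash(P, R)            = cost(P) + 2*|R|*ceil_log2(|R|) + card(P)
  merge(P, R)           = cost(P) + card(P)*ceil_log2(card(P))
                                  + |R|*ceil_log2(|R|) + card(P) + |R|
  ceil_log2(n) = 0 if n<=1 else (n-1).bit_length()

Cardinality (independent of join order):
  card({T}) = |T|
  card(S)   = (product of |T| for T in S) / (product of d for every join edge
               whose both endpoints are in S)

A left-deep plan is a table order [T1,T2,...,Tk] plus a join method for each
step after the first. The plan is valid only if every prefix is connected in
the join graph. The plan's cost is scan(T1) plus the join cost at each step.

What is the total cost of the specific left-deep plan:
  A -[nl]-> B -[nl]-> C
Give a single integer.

244020

step 1: scan A: cost=20, card=20
step 2: join B via nl
    card(P join B) = 20*200/(5) = 800
    cost = 20 + 20*200 = 4020
step 3: join C via nl
    card(P join C) = 800*300/(2) = 120000
    cost = 4020 + 800*300 = 244020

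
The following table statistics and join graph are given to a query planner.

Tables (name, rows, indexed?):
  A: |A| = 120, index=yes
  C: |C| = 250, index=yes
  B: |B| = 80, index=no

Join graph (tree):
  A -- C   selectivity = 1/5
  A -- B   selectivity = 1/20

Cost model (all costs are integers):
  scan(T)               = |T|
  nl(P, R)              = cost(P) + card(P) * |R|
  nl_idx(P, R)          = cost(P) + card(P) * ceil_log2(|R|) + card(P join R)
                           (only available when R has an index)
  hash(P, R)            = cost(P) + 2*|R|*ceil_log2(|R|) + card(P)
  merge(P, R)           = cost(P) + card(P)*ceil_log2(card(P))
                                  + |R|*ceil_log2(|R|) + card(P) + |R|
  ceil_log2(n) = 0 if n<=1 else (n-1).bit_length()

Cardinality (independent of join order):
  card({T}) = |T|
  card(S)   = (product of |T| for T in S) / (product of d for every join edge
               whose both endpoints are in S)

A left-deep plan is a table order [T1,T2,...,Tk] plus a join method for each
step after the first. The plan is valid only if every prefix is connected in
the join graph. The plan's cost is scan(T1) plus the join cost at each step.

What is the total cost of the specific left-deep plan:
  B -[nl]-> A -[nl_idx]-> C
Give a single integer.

37520

step 1: scan B: cost=80, card=80
step 2: join A via nl
    card(P join A) = 80*120/(20) = 480
    cost = 80 + 80*120 = 9680
step 3: join C via nl_idx
    card(P join C) = 480*250/(5) = 24000
    cost = 9680 + 480*8 + 24000 = 37520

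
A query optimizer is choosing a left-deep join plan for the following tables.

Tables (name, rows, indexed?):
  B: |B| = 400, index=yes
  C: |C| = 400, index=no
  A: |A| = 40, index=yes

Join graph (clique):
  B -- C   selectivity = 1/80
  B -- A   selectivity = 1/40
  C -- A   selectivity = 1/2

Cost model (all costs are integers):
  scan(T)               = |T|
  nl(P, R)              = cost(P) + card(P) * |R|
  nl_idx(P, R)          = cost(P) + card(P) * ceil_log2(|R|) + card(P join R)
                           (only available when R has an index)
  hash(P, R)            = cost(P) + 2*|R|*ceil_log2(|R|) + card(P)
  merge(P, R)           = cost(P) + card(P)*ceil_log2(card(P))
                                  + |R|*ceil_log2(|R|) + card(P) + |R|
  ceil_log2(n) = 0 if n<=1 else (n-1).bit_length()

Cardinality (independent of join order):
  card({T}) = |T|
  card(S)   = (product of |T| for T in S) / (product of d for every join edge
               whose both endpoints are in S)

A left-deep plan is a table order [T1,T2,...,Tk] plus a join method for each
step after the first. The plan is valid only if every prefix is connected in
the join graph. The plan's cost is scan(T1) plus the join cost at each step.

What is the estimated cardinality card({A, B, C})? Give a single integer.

Tables in S: A(40), B(400), C(400)
Edges inside S: B-C(d=80), B-A(d=40), C-A(d=2)
numerator = 40 * 400 * 400 = 6400000
denominator = 80 * 40 * 2 = 6400
card(S) = 6400000 / 6400 = 1000

1000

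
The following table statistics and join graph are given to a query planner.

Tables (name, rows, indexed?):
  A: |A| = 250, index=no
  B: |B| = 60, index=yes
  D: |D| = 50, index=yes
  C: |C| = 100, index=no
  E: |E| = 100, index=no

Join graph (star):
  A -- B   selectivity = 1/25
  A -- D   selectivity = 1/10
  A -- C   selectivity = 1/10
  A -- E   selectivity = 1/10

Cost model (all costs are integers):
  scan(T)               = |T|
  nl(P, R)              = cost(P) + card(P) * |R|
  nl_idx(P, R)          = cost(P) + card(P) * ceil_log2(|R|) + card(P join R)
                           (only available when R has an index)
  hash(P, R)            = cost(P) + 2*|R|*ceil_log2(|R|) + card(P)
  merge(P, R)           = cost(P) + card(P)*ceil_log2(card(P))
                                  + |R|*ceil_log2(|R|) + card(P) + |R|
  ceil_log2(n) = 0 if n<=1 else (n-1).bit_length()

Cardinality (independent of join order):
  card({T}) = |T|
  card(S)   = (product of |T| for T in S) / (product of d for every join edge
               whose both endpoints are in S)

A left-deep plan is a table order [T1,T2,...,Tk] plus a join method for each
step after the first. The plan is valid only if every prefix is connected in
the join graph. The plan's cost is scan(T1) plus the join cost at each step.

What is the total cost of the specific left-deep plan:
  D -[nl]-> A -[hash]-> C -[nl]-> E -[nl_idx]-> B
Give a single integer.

step 1: scan D: cost=50, card=50
step 2: join A via nl
    card(P join A) = 50*250/(10) = 1250
    cost = 50 + 50*250 = 12550
step 3: join C via hash
    card(P join C) = 1250*100/(10) = 12500
    cost = 12550 + 2*100*7 + 1250 = 15200
step 4: join E via nl
    card(P join E) = 12500*100/(10) = 125000
    cost = 15200 + 12500*100 = 1265200
step 5: join B via nl_idx
    card(P join B) = 125000*60/(25) = 300000
    cost = 1265200 + 125000*6 + 300000 = 2315200

2315200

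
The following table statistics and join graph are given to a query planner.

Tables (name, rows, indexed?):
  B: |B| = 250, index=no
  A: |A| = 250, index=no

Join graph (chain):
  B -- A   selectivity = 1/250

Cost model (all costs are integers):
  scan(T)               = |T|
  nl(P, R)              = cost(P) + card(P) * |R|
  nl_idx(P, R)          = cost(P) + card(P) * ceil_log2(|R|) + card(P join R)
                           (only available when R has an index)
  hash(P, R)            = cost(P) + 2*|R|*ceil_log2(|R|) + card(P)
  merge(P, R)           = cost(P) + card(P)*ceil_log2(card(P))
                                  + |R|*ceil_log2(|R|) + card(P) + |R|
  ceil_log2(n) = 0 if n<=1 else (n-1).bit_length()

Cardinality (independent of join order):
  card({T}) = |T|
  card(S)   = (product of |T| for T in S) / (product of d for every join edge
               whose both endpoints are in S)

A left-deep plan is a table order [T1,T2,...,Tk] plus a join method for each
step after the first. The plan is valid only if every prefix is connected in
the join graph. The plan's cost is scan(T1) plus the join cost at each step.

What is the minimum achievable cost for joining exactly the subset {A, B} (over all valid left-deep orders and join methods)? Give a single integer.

4500

Selinger DP over subsets of {A,B}:
  {B}: scan cost=250, card=250
  {A}: scan cost=250, card=250
  {AB}: card=250; try (B,hash)→4500, (A,hash)→4500, (B,merge)→4750, (A,merge)→4750, (B,nl)→62750, (A,nl)→62750; best=4500 via (B,hash)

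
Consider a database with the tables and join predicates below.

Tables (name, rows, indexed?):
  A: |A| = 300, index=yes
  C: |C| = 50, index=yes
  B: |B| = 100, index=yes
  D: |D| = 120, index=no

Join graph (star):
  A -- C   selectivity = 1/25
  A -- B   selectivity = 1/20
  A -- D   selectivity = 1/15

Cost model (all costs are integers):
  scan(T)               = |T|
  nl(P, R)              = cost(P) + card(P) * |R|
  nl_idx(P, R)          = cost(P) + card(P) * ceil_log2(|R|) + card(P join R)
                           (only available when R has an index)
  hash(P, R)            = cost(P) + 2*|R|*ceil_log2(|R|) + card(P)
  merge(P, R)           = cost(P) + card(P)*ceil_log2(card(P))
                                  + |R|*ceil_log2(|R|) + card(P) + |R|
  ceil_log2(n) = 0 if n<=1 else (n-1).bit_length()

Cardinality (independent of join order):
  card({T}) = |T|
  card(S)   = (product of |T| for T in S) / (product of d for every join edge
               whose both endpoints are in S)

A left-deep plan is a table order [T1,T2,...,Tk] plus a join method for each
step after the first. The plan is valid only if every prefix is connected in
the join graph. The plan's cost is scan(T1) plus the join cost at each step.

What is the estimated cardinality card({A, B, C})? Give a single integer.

Tables in S: A(300), B(100), C(50)
Edges inside S: A-C(d=25), A-B(d=20)
numerator = 300 * 100 * 50 = 1500000
denominator = 25 * 20 = 500
card(S) = 1500000 / 500 = 3000

3000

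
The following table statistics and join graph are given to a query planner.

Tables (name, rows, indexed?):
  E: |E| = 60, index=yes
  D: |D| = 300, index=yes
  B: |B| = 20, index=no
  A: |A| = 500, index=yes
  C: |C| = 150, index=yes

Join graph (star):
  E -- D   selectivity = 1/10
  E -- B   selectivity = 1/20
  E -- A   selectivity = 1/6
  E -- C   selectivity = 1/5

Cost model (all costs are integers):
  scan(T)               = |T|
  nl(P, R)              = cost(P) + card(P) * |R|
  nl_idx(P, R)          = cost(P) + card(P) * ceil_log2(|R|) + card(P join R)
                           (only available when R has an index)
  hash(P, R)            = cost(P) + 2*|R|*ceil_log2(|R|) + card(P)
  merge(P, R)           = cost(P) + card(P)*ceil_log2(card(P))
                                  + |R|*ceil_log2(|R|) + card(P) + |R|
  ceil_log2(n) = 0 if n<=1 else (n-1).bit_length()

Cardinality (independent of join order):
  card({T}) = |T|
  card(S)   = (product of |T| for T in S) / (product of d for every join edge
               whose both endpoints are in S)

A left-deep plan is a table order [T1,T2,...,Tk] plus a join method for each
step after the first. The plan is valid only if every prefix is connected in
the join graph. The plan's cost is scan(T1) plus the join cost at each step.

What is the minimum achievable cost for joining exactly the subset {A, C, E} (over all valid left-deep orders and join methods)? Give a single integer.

Selinger DP over subsets of {A,C,E}:
  {E}: scan cost=60, card=60
  {A}: scan cost=500, card=500
  {C}: scan cost=150, card=150
  {AE}: card=5000; try (E,hash)→1720, (A,merge)→5480, (A,nl_idx)→5600, (E,merge)→5920, (E,nl_idx)→8500, (A,hash)→9120 …(+2); best=1720 via (E,hash)
  {CE}: card=1800; try (E,hash)→1020, (C,merge)→1830, (E,merge)→1920, (C,nl_idx)→2340, (C,hash)→2520, (E,nl_idx)→2850 …(+2); best=1020 via (E,hash)
  {ACE}: card=150000; try (C,hash)→9120, (A,hash)→11820, (A,merge)→27620, (C,merge)→73070, (A,nl_idx)→167220, (C,nl_idx)→191720 …(+2); best=9120 via (C,hash)

9120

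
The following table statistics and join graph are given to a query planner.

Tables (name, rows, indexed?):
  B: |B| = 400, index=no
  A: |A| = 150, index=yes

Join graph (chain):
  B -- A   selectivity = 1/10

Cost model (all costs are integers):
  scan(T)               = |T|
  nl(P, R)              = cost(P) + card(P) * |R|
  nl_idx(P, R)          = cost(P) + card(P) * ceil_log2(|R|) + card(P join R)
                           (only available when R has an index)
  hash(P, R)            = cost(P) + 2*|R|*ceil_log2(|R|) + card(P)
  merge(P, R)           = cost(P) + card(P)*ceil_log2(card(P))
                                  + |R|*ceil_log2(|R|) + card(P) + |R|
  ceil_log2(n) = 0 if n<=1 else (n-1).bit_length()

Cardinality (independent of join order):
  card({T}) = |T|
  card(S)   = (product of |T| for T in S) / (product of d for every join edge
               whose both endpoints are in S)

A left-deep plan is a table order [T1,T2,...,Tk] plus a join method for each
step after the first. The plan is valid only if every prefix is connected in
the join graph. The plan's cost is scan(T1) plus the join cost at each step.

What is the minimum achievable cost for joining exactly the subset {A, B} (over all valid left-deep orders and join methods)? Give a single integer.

Selinger DP over subsets of {A,B}:
  {B}: scan cost=400, card=400
  {A}: scan cost=150, card=150
  {AB}: card=6000; try (A,hash)→3200, (B,merge)→5500, (A,merge)→5750, (B,hash)→7500, (A,nl_idx)→9600, (B,nl)→60150 …(+1); best=3200 via (A,hash)

3200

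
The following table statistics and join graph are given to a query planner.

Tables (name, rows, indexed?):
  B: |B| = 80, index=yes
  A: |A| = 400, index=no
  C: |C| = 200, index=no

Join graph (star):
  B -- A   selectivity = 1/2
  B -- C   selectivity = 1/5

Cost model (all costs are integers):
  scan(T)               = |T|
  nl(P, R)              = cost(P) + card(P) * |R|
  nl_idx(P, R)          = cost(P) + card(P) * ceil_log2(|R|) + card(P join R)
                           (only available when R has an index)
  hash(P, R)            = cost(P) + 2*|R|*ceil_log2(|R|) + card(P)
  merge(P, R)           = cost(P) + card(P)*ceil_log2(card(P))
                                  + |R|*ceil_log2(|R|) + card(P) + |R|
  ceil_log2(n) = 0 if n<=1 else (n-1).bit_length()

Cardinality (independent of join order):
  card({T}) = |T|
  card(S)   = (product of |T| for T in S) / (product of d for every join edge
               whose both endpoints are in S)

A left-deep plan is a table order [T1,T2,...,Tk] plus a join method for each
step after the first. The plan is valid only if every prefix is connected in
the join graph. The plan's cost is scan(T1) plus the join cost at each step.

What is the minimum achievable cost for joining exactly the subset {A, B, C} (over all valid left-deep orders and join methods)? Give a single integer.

Selinger DP over subsets of {A,B,C}:
  {B}: scan cost=80, card=80
  {A}: scan cost=400, card=400
  {C}: scan cost=200, card=200
  {AB}: card=16000; try (B,hash)→1920, (A,merge)→4720, (B,merge)→5040, (A,hash)→7360, (B,nl_idx)→19200, (A,nl)→32080 …(+1); best=1920 via (B,hash)
  {BC}: card=3200; try (B,hash)→1520, (C,merge)→2520, (B,merge)→2640, (C,hash)→3360, (B,nl_idx)→4800, (C,nl)→16080 …(+1); best=1520 via (B,hash)
  {ABC}: card=640000; try (A,hash)→11920, (C,hash)→21120, (A,merge)→47120, (C,merge)→243720, (A,nl)→1281520, (C,nl)→3201920; best=11920 via (A,hash)

11920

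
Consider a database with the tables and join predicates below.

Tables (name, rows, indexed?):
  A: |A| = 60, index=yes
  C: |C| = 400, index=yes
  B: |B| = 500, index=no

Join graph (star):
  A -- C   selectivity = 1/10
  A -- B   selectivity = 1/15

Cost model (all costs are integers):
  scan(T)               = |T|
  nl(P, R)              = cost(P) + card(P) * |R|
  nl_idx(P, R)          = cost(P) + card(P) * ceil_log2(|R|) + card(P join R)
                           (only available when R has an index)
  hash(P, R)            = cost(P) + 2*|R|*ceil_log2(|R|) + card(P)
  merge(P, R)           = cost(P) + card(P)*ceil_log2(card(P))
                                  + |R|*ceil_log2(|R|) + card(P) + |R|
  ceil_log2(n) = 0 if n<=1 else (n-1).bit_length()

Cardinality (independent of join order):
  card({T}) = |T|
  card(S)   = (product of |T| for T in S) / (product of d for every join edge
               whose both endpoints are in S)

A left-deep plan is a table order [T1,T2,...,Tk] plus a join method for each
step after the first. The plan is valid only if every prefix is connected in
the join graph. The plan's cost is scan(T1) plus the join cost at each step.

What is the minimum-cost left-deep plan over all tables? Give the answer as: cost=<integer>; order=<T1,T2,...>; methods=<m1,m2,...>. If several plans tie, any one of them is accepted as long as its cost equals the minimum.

cost=10920; order=B,A,C; methods=hash,hash

Selinger DP (subsets sized 1..n):
  {A}: scan cost=60, card=60
  {C}: scan cost=400, card=400
  {B}: scan cost=500, card=500
  {AC}: card=2400; try (A,hash)→1520, (C,nl_idx)→3000, (C,merge)→4480, (A,merge)→4820, (A,nl_idx)→5200, (C,hash)→7320 …(+2); best=1520 via (A,hash)
  {AB}: card=2000; try (A,hash)→1720, (B,merge)→5480, (A,nl_idx)→5500, (A,merge)→5920, (B,hash)→9120, (B,nl)→30060 …(+1); best=1720 via (A,hash)
  {ABC}: card=80000; try (C,hash)→10920, (B,hash)→12920, (C,merge)→29720, (B,merge)→37720, (C,nl_idx)→99720, (C,nl)→801720 …(+1); best=10920 via (C,hash)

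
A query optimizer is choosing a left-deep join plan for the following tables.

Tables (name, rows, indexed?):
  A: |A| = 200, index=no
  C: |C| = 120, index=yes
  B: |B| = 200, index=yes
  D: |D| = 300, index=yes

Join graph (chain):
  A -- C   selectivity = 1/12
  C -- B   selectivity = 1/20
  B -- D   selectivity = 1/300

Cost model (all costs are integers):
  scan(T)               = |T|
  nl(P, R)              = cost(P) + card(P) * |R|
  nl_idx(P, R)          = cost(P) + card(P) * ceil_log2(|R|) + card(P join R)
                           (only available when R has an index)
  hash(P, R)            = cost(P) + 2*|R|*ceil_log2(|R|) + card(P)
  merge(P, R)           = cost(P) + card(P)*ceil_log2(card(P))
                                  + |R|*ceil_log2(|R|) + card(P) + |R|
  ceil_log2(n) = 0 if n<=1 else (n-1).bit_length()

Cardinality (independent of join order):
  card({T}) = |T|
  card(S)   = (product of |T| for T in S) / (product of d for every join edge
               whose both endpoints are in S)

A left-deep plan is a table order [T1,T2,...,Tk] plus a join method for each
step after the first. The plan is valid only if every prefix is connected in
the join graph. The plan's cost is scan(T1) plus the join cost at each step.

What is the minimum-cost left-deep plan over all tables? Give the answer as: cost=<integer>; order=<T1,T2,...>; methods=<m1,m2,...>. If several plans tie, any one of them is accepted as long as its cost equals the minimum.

Selinger DP (subsets sized 1..n):
  {A}: scan cost=200, card=200
  {C}: scan cost=120, card=120
  {B}: scan cost=200, card=200
  {D}: scan cost=300, card=300
  {AC}: card=2000; try (C,hash)→2080, (A,merge)→2880, (C,merge)→2960, (A,hash)→3440, (C,nl_idx)→3600, (A,nl)→24120 …(+1); best=2080 via (C,hash)
  {BC}: card=1200; try (C,hash)→2080, (B,nl_idx)→2280, (C,nl_idx)→2800, (B,merge)→2880, (C,merge)→2960, (B,hash)→3440 …(+2); best=2080 via (C,hash)
  {BD}: card=200; try (D,nl_idx)→2200, (B,nl_idx)→2900, (B,hash)→3800, (D,merge)→5000, (B,merge)→5100, (D,hash)→5800 …(+2); best=2200 via (D,nl_idx)
  {ABC}: card=20000; try (A,hash)→6480, (B,hash)→7280, (A,merge)→18280, (B,merge)→27880, (B,nl_idx)→38080, (A,nl)→242080 …(+1); best=6480 via (A,hash)
  {BCD}: card=1200; try (C,hash)→4080, (C,nl_idx)→4800, (C,merge)→4960, (D,hash)→8680, (D,nl_idx)→14080, (D,merge)→19480 …(+2); best=4080 via (C,hash)
  {ABCD}: card=20000; try (A,hash)→8480, (A,merge)→20280, (D,hash)→31880, (D,nl_idx)→206480, (A,nl)→244080, (D,merge)→329480 …(+1); best=8480 via (A,hash)

cost=8480; order=B,D,C,A; methods=nl_idx,hash,hash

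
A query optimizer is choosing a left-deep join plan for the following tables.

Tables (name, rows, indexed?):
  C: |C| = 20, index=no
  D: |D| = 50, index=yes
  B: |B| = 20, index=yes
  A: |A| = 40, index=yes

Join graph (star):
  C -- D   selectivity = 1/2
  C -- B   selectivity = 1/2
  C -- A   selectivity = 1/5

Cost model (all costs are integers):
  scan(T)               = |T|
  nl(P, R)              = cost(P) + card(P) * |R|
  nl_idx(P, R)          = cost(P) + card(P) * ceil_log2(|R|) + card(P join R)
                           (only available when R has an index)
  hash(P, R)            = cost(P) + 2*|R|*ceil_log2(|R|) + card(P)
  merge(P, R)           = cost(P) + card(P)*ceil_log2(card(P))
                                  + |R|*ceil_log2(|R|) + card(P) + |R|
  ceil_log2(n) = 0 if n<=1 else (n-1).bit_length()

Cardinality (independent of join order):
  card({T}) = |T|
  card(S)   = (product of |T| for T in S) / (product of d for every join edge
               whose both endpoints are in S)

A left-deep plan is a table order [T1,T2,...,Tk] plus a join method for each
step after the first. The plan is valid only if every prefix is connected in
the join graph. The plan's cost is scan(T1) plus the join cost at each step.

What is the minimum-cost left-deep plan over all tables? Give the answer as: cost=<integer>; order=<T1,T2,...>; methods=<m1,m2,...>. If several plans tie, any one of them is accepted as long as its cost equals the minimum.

Selinger DP (subsets sized 1..n):
  {C}: scan cost=20, card=20
  {D}: scan cost=50, card=50
  {B}: scan cost=20, card=20
  {A}: scan cost=40, card=40
  {CD}: card=500; try (C,hash)→300, (D,merge)→490, (C,merge)→520, (D,hash)→640, (D,nl_idx)→640, (D,nl)→1020 …(+1); best=300 via (C,hash)
  {BC}: card=200; try (C,hash)→240, (B,hash)→240, (C,merge)→260, (B,merge)→260, (B,nl_idx)→320, (C,nl)→420 …(+1); best=240 via (C,hash)
  {AC}: card=160; try (C,hash)→280, (A,nl_idx)→300, (A,merge)→420, (C,merge)→440, (A,hash)→520, (A,nl)→820 …(+1); best=280 via (C,hash)
  {BCD}: card=5000; try (B,hash)→1000, (D,hash)→1040, (D,merge)→2390, (B,merge)→5420, (D,nl_idx)→6440, (B,nl_idx)→7800 …(+2); best=1000 via (B,hash)
  {ACD}: card=4000; try (D,hash)→1040, (A,hash)→1280, (D,merge)→2070, (D,nl_idx)→5240, (A,merge)→5580, (A,nl_idx)→7300 …(+2); best=1040 via (D,hash)
  {ABC}: card=1600; try (B,hash)→640, (A,hash)→920, (B,merge)→1840, (A,merge)→2320, (B,nl_idx)→2680, (A,nl_idx)→3040 …(+2); best=640 via (B,hash)
  {ABCD}: card=40000; try (D,hash)→2840, (B,hash)→5240, (A,hash)→6480, (D,merge)→20190, (D,nl_idx)→50240, (B,merge)→53160 …(+6); best=2840 via (D,hash)

cost=2840; order=A,C,B,D; methods=hash,hash,hash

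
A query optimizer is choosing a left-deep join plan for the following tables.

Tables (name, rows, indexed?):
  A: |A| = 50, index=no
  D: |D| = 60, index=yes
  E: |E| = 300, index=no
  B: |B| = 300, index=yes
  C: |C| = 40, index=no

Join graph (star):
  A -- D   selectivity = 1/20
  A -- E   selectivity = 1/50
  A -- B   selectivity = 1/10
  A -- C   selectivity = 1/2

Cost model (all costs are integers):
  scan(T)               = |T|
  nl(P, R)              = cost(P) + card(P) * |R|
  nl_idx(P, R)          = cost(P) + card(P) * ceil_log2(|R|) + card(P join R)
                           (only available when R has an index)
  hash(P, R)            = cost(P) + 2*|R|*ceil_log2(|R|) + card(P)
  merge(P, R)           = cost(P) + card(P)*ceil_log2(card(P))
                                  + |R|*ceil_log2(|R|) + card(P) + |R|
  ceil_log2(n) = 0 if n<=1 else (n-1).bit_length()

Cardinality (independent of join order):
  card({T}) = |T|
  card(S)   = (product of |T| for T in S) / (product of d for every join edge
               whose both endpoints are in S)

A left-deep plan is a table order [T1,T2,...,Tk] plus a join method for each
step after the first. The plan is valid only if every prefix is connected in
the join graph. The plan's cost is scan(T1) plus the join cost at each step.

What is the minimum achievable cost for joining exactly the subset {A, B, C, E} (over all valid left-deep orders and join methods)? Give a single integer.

Selinger DP over subsets of {A,B,C,E}:
  {A}: scan cost=50, card=50
  {E}: scan cost=300, card=300
  {B}: scan cost=300, card=300
  {C}: scan cost=40, card=40
  {AE}: card=300; try (A,hash)→1200, (E,merge)→3400, (A,merge)→3650, (E,hash)→5500, (E,nl)→15050, (A,nl)→15300; best=1200 via (A,hash)
  {AB}: card=1500; try (A,hash)→1200, (B,nl_idx)→2000, (B,merge)→3400, (A,merge)→3650, (B,hash)→5500, (B,nl)→15050 …(+1); best=1200 via (A,hash)
  {AC}: card=1000; try (C,hash)→580, (A,merge)→670, (C,merge)→680, (A,hash)→680, (A,nl)→2040, (C,nl)→2050; best=580 via (C,hash)
  {ABE}: card=9000; try (B,hash)→6900, (B,merge)→7200, (E,hash)→8100, (B,nl_idx)→12900, (E,merge)→22200, (B,nl)→91200 …(+1); best=6900 via (B,hash)
  {ACE}: card=6000; try (C,hash)→1980, (C,merge)→4480, (E,hash)→6980, (C,nl)→13200, (E,merge)→14580, (E,nl)→300580; best=1980 via (C,hash)
  {ABC}: card=30000; try (C,hash)→3180, (B,hash)→6980, (B,merge)→14580, (C,merge)→19480, (B,nl_idx)→39580, (C,nl)→61200 …(+1); best=3180 via (C,hash)
  {ABCE}: card=180000; try (B,hash)→13380, (C,hash)→16380, (E,hash)→38580, (B,merge)→88980, (C,merge)→142180, (B,nl_idx)→235980 …(+4); best=13380 via (B,hash)

13380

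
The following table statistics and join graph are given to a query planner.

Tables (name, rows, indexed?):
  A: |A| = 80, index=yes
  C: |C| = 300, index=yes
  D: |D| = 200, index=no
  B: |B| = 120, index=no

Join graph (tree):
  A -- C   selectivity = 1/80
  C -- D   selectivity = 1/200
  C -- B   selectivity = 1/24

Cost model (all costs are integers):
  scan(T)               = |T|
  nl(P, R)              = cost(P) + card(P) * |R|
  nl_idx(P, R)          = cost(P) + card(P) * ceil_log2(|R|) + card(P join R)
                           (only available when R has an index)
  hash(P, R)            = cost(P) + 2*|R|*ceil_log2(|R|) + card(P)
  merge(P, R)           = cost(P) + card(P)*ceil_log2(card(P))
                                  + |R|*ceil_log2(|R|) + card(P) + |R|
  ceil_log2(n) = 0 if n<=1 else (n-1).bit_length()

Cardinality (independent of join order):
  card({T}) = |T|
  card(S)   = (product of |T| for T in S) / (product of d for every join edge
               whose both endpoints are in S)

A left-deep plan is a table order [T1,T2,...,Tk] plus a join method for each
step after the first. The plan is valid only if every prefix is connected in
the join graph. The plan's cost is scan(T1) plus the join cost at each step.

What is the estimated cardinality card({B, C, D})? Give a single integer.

Tables in S: B(120), C(300), D(200)
Edges inside S: C-D(d=200), C-B(d=24)
numerator = 120 * 300 * 200 = 7200000
denominator = 200 * 24 = 4800
card(S) = 7200000 / 4800 = 1500

1500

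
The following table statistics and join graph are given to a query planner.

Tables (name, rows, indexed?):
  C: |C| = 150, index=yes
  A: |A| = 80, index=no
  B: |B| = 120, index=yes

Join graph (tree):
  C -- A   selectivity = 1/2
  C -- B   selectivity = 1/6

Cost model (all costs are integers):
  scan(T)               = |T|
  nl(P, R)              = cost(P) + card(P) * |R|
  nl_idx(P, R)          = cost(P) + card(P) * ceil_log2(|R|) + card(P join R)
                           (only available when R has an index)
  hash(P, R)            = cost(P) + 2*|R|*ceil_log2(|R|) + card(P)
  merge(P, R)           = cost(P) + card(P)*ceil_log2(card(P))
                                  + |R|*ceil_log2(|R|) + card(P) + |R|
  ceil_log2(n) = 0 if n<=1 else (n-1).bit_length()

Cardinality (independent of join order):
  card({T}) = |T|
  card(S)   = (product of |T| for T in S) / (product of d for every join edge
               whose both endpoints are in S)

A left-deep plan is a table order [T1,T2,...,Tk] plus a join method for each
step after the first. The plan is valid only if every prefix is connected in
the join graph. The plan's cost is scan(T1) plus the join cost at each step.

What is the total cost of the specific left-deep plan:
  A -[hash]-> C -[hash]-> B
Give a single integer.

10240

step 1: scan A: cost=80, card=80
step 2: join C via hash
    card(P join C) = 80*150/(2) = 6000
    cost = 80 + 2*150*8 + 80 = 2560
step 3: join B via hash
    card(P join B) = 6000*120/(6) = 120000
    cost = 2560 + 2*120*7 + 6000 = 10240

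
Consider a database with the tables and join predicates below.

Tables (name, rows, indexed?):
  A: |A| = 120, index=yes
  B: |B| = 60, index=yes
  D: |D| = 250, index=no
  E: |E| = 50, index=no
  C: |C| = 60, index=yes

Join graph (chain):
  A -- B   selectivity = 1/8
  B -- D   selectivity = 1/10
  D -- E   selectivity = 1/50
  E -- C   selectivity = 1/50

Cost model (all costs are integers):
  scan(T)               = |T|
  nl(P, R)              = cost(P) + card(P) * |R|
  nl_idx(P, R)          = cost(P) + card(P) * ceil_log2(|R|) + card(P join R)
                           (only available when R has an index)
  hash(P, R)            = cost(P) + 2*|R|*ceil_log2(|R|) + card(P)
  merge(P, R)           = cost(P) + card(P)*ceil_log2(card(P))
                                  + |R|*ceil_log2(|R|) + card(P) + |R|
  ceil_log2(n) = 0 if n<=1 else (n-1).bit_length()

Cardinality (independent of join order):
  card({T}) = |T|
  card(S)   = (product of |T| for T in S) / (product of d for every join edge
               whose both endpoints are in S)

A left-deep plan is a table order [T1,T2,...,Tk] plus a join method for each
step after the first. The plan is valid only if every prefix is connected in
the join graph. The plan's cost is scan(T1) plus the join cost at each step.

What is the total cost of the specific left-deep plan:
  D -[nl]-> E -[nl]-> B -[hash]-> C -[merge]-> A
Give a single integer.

step 1: scan D: cost=250, card=250
step 2: join E via nl
    card(P join E) = 250*50/(50) = 250
    cost = 250 + 250*50 = 12750
step 3: join B via nl
    card(P join B) = 250*60/(10) = 1500
    cost = 12750 + 250*60 = 27750
step 4: join C via hash
    card(P join C) = 1500*60/(50) = 1800
    cost = 27750 + 2*60*6 + 1500 = 29970
step 5: join A via merge
    card(P join A) = 1800*120/(8) = 27000
    cost = 29970 + 1800*11 + 120*7 + 1800 + 120 = 52530

52530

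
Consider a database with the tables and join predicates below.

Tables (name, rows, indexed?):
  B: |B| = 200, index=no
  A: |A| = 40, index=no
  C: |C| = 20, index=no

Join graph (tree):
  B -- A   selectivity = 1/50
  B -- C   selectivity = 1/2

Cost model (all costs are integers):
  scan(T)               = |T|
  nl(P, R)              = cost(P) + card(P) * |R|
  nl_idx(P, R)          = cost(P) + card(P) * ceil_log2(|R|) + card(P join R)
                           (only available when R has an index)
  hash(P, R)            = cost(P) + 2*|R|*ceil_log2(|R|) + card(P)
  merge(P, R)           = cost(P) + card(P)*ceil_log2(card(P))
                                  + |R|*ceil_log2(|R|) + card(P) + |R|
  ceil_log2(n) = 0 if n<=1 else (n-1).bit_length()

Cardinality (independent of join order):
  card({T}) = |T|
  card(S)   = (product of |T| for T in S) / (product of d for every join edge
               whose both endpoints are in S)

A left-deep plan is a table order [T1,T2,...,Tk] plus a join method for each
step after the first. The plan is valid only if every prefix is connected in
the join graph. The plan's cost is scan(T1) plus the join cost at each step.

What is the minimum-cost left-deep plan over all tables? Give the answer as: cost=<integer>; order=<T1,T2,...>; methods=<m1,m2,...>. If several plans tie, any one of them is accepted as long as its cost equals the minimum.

cost=1240; order=B,A,C; methods=hash,hash

Selinger DP (subsets sized 1..n):
  {B}: scan cost=200, card=200
  {A}: scan cost=40, card=40
  {C}: scan cost=20, card=20
  {AB}: card=160; try (A,hash)→880, (B,merge)→2120, (A,merge)→2280, (B,hash)→3280, (B,nl)→8040, (A,nl)→8200; best=880 via (A,hash)
  {BC}: card=2000; try (C,hash)→600, (B,merge)→1940, (C,merge)→2120, (B,hash)→3240, (B,nl)→4020, (C,nl)→4200; best=600 via (C,hash)
  {ABC}: card=1600; try (C,hash)→1240, (C,merge)→2440, (A,hash)→3080, (C,nl)→4080, (A,merge)→24880, (A,nl)→80600; best=1240 via (C,hash)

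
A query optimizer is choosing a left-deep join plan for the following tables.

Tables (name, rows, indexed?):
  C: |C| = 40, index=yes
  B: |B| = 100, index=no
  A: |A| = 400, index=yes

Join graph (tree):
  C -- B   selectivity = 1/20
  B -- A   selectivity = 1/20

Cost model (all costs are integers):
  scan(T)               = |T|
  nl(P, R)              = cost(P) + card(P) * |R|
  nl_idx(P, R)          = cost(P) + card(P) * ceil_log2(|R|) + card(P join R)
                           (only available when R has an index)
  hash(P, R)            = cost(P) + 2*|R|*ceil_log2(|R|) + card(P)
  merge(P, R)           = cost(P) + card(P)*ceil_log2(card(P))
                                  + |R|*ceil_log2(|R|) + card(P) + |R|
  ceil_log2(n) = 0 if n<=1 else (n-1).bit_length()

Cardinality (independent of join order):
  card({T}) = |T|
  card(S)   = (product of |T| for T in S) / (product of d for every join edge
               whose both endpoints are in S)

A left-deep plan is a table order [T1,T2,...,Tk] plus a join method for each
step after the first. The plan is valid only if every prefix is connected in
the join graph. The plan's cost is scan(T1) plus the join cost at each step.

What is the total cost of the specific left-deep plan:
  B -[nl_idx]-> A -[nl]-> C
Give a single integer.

step 1: scan B: cost=100, card=100
step 2: join A via nl_idx
    card(P join A) = 100*400/(20) = 2000
    cost = 100 + 100*9 + 2000 = 3000
step 3: join C via nl
    card(P join C) = 2000*40/(20) = 4000
    cost = 3000 + 2000*40 = 83000

83000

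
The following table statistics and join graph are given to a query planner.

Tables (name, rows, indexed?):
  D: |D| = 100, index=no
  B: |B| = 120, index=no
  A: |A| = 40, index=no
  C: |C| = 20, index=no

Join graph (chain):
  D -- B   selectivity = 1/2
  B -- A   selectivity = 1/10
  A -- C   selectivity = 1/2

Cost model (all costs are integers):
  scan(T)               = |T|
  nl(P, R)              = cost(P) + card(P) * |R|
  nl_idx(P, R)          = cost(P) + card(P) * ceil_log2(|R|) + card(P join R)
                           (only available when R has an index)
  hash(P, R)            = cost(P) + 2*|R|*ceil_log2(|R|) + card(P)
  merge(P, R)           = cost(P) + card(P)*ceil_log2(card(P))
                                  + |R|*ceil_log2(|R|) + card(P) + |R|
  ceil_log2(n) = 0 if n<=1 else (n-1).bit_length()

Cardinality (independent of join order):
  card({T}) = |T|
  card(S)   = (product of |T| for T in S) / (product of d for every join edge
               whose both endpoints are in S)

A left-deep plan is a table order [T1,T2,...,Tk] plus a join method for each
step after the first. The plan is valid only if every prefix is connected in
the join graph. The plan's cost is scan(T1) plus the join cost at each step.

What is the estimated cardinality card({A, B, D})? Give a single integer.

24000

Tables in S: A(40), B(120), D(100)
Edges inside S: D-B(d=2), B-A(d=10)
numerator = 40 * 120 * 100 = 480000
denominator = 2 * 10 = 20
card(S) = 480000 / 20 = 24000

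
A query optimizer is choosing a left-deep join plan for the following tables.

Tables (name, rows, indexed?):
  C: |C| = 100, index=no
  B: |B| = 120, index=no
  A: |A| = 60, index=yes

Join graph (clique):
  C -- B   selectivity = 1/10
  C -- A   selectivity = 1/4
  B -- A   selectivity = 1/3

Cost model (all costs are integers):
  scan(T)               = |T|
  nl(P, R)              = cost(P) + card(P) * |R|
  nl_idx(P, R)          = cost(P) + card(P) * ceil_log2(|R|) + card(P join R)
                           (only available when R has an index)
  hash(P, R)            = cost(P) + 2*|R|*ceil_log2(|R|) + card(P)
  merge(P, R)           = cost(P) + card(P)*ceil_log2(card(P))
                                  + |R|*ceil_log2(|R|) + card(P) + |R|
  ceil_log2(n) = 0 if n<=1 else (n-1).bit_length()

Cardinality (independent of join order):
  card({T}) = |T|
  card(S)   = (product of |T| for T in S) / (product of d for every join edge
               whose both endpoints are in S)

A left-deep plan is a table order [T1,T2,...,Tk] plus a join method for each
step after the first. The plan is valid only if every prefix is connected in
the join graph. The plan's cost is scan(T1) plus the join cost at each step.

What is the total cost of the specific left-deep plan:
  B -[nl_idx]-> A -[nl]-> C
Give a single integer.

step 1: scan B: cost=120, card=120
step 2: join A via nl_idx
    card(P join A) = 120*60/(3) = 2400
    cost = 120 + 120*6 + 2400 = 3240
step 3: join C via nl
    card(P join C) = 2400*100/(10*4) = 6000
    cost = 3240 + 2400*100 = 243240

243240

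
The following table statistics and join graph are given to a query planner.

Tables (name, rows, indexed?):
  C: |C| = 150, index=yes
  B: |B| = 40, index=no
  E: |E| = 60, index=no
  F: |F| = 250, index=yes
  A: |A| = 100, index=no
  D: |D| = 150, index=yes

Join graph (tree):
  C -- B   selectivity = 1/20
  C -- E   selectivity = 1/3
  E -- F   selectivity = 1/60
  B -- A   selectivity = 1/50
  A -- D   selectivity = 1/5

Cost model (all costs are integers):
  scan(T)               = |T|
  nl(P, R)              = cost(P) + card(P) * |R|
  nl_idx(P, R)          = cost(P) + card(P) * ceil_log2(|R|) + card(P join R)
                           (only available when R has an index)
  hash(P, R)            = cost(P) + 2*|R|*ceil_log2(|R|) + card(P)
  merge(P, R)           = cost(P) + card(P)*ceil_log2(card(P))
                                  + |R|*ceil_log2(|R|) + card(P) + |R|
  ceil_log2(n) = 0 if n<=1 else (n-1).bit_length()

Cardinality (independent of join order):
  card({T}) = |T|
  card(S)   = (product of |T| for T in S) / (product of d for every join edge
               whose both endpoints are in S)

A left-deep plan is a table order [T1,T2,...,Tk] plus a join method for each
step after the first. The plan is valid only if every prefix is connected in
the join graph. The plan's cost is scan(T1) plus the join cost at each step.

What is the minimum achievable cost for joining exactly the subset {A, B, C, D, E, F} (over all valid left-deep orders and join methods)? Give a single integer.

Selinger DP over subsets of {A,B,C,D,E,F}:
  {C}: scan cost=150, card=150
  {B}: scan cost=40, card=40
  {E}: scan cost=60, card=60
  {F}: scan cost=250, card=250
  {A}: scan cost=100, card=100
  {D}: scan cost=150, card=150
  {BC}: card=300; try (C,nl_idx)→660, (B,hash)→780, (C,merge)→1670, (B,merge)→1780, (C,hash)→2480, (C,nl)→6040 …(+1); best=660 via (C,nl_idx)
  {CE}: card=3000; try (E,hash)→1020, (C,merge)→1830, (E,merge)→1920, (C,hash)→2520, (C,nl_idx)→3540, (C,nl)→9060 …(+1); best=1020 via (E,hash)
  {AB}: card=80; try (B,hash)→680, (A,merge)→1120, (B,merge)→1180, (A,hash)→1480, (A,nl)→4040, (B,nl)→4100; best=680 via (B,hash)
  {EF}: card=250; try (F,nl_idx)→790, (E,hash)→1220, (F,merge)→2730, (E,merge)→2920, (F,hash)→4120, (F,nl)→15060 …(+1); best=790 via (F,nl_idx)
  {AD}: card=3000; try (A,hash)→1700, (D,merge)→2250, (A,merge)→2300, (D,hash)→2600, (D,nl_idx)→3900, (D,nl)→15100 …(+1); best=1700 via (A,hash)
  {BCE}: card=6000; try (E,hash)→1680, (E,merge)→4080, (B,hash)→4500, (E,nl)→18660, (B,merge)→40300, (B,nl)→121020; best=1680 via (E,hash)
  {ABC}: card=600; try (C,nl_idx)→1920, (A,hash)→2360, (C,merge)→2670, (C,hash)→3160, (A,merge)→4460, (C,nl)→12680 …(+1); best=1920 via (C,nl_idx)
  {CEF}: card=12500; try (C,hash)→3440, (C,merge)→4390, (F,hash)→8020, (C,nl_idx)→15290, (F,nl_idx)→37520, (C,nl)→38290 …(+2); best=3440 via (C,hash)
  {ABD}: card=2400; try (D,merge)→2670, (D,hash)→3160, (D,nl_idx)→3720, (B,hash)→5180, (D,nl)→12680, (B,merge)→40980 …(+1); best=2670 via (D,merge)
  {BCEF}: card=25000; try (F,hash)→11680, (B,hash)→16420, (F,nl_idx)→74680, (F,merge)→87930, (B,merge)→191220, (B,nl)→503440 …(+1); best=11680 via (F,hash)
  {ABCE}: card=12000; try (E,hash)→3240, (E,merge)→8940, (A,hash)→9080, (E,nl)→37920, (A,merge)→86480, (A,nl)→601680; best=3240 via (E,hash)
  {ABCD}: card=18000; try (D,hash)→4920, (C,hash)→7470, (D,merge)→9870, (D,nl_idx)→24720, (C,merge)→35220, (C,nl_idx)→39870 …(+2); best=4920 via (D,hash)
  {ABCEF}: card=50000; try (F,hash)→19240, (A,hash)→38080, (F,nl_idx)→149240, (F,merge)→185490, (A,merge)→412480, (A,nl)→2511680 …(+1); best=19240 via (F,hash)
  {ABCDE}: card=360000; try (D,hash)→17640, (E,hash)→23640, (D,merge)→184590, (E,merge)→293340, (D,nl_idx)→459240, (E,nl)→1084920 …(+1); best=17640 via (D,hash)
  {ABCDEF}: card=1500000; try (D,hash)→71640, (F,hash)→381640, (D,merge)→870590, (D,nl_idx)→1919240, (F,nl_idx)→4397640, (F,merge)→7219890 …(+2); best=71640 via (D,hash)

71640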